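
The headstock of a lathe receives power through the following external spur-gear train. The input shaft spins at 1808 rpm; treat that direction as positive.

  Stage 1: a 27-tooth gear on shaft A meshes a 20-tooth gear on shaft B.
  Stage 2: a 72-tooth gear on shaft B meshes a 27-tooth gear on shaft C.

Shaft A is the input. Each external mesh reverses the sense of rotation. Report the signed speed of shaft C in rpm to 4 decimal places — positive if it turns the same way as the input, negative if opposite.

+6508.8000 rpm (same as input, |ω| = 6508.8000 rpm)

Stage 1 [27T→20T]: ω = 1808.0000×27/20 = 2440.8000 rpm, dir flips to −; running = −2440.8000
Stage 2 [72T→27T]: ω = 2440.8000×72/27 = 6508.8000 rpm, dir flips to +; running = +6508.8000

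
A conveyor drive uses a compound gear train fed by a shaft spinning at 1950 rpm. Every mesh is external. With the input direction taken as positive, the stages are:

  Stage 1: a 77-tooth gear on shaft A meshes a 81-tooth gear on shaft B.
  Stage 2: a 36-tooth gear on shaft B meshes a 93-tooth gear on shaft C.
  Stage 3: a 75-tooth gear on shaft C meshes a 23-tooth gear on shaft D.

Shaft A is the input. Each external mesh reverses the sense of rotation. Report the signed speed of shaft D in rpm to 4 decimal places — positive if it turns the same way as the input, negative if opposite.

-2339.8784 rpm (opposite to input, |ω| = 2339.8784 rpm)

Stage 1 [77T→81T]: ω = 1950.0000×77/81 = 1853.7037 rpm, dir flips to −; running = −1853.7037
Stage 2 [36T→93T]: ω = 1853.7037×36/93 = 717.5627 rpm, dir flips to +; running = +717.5627
Stage 3 [75T→23T]: ω = 717.5627×75/23 = 2339.8784 rpm, dir flips to −; running = −2339.8784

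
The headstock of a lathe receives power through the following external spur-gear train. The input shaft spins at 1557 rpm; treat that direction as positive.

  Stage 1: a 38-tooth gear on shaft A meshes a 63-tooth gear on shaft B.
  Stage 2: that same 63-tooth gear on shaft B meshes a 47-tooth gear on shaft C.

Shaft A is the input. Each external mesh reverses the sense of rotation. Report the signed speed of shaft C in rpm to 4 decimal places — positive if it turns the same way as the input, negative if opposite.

+1258.8511 rpm (same as input, |ω| = 1258.8511 rpm)

Stage 1 [38T→63T]: ω = 1557.0000×38/63 = 939.1429 rpm, dir flips to −; running = −939.1429
Stage 2 [63T→47T]: ω = 939.1429×63/47 = 1258.8511 rpm, dir flips to +; running = +1258.8511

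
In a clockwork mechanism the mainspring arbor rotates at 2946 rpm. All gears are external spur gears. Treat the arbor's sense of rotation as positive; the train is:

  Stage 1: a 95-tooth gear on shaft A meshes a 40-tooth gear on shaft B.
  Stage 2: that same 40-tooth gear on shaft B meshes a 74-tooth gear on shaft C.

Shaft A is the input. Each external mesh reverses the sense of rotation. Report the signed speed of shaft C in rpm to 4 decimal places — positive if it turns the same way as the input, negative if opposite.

Stage 1 [95T→40T]: ω = 2946.0000×95/40 = 6996.7500 rpm, dir flips to −; running = −6996.7500
Stage 2 [40T→74T]: ω = 6996.7500×40/74 = 3782.0270 rpm, dir flips to +; running = +3782.0270

+3782.0270 rpm (same as input, |ω| = 3782.0270 rpm)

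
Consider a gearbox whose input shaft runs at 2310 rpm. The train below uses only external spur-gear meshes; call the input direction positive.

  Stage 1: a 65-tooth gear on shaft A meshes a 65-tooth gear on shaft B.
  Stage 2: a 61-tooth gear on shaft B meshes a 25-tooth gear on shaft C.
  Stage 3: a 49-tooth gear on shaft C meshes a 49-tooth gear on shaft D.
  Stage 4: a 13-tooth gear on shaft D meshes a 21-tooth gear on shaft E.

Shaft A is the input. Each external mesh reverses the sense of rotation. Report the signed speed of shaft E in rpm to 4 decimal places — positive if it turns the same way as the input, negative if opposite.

Stage 1 [65T→65T]: ω = 2310.0000×65/65 = 2310.0000 rpm, dir flips to −; running = −2310.0000
Stage 2 [61T→25T]: ω = 2310.0000×61/25 = 5636.4000 rpm, dir flips to +; running = +5636.4000
Stage 3 [49T→49T]: ω = 5636.4000×49/49 = 5636.4000 rpm, dir flips to −; running = −5636.4000
Stage 4 [13T→21T]: ω = 5636.4000×13/21 = 3489.2000 rpm, dir flips to +; running = +3489.2000

+3489.2000 rpm (same as input, |ω| = 3489.2000 rpm)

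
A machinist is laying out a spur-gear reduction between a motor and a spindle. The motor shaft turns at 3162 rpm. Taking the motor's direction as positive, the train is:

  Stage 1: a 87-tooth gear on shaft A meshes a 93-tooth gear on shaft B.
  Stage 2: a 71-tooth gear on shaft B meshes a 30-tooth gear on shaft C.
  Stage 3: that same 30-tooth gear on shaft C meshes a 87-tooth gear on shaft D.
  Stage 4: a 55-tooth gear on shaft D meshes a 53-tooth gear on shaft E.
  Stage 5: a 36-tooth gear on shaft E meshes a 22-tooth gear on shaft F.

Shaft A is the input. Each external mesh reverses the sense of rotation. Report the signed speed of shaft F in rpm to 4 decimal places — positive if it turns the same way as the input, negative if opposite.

Stage 1 [87T→93T]: ω = 3162.0000×87/93 = 2958.0000 rpm, dir flips to −; running = −2958.0000
Stage 2 [71T→30T]: ω = 2958.0000×71/30 = 7000.6000 rpm, dir flips to +; running = +7000.6000
Stage 3 [30T→87T]: ω = 7000.6000×30/87 = 2414.0000 rpm, dir flips to −; running = −2414.0000
Stage 4 [55T→53T]: ω = 2414.0000×55/53 = 2505.0943 rpm, dir flips to +; running = +2505.0943
Stage 5 [36T→22T]: ω = 2505.0943×36/22 = 4099.2453 rpm, dir flips to −; running = −4099.2453

-4099.2453 rpm (opposite to input, |ω| = 4099.2453 rpm)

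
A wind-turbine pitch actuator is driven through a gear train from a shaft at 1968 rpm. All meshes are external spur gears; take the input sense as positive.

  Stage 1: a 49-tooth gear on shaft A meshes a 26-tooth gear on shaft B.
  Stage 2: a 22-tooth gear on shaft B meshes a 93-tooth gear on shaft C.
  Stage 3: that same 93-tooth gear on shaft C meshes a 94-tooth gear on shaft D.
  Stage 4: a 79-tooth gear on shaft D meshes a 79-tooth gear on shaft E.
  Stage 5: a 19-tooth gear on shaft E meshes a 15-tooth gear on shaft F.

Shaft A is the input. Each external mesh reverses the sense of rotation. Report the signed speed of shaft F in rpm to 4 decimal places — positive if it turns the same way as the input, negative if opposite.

Stage 1 [49T→26T]: ω = 1968.0000×49/26 = 3708.9231 rpm, dir flips to −; running = −3708.9231
Stage 2 [22T→93T]: ω = 3708.9231×22/93 = 877.3797 rpm, dir flips to +; running = +877.3797
Stage 3 [93T→94T]: ω = 877.3797×93/94 = 868.0458 rpm, dir flips to −; running = −868.0458
Stage 4 [79T→79T]: ω = 868.0458×79/79 = 868.0458 rpm, dir flips to +; running = +868.0458
Stage 5 [19T→15T]: ω = 868.0458×19/15 = 1099.5247 rpm, dir flips to −; running = −1099.5247

-1099.5247 rpm (opposite to input, |ω| = 1099.5247 rpm)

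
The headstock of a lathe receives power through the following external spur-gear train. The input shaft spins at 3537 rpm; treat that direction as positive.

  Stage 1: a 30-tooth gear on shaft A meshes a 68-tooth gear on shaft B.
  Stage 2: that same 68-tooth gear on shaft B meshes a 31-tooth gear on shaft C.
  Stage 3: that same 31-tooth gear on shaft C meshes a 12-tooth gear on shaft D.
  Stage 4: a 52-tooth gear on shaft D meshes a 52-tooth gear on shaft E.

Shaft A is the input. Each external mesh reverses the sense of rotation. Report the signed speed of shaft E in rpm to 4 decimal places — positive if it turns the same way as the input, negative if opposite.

Stage 1 [30T→68T]: ω = 3537.0000×30/68 = 1560.4412 rpm, dir flips to −; running = −1560.4412
Stage 2 [68T→31T]: ω = 1560.4412×68/31 = 3422.9032 rpm, dir flips to +; running = +3422.9032
Stage 3 [31T→12T]: ω = 3422.9032×31/12 = 8842.5000 rpm, dir flips to −; running = −8842.5000
Stage 4 [52T→52T]: ω = 8842.5000×52/52 = 8842.5000 rpm, dir flips to +; running = +8842.5000

+8842.5000 rpm (same as input, |ω| = 8842.5000 rpm)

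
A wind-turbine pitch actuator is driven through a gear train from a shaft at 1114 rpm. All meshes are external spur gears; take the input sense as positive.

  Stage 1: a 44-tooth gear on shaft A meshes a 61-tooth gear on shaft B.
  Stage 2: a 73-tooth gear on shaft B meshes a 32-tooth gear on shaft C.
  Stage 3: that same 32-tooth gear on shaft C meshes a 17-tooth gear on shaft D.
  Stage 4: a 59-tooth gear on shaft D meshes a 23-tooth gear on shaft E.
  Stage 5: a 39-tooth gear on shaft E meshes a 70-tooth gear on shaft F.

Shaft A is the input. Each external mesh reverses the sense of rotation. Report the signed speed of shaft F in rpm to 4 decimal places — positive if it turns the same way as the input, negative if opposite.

Stage 1 [44T→61T]: ω = 1114.0000×44/61 = 803.5410 rpm, dir flips to −; running = −803.5410
Stage 2 [73T→32T]: ω = 803.5410×73/32 = 1833.0779 rpm, dir flips to +; running = +1833.0779
Stage 3 [32T→17T]: ω = 1833.0779×32/17 = 3450.4995 rpm, dir flips to −; running = −3450.4995
Stage 4 [59T→23T]: ω = 3450.4995×59/23 = 8851.2814 rpm, dir flips to +; running = +8851.2814
Stage 5 [39T→70T]: ω = 8851.2814×39/70 = 4931.4282 rpm, dir flips to −; running = −4931.4282

-4931.4282 rpm (opposite to input, |ω| = 4931.4282 rpm)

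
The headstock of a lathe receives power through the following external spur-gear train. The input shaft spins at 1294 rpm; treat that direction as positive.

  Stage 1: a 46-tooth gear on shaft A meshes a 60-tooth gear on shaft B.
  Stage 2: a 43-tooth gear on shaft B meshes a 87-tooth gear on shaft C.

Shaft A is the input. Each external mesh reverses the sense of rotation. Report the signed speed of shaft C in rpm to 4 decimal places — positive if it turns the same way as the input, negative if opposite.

+490.3318 rpm (same as input, |ω| = 490.3318 rpm)

Stage 1 [46T→60T]: ω = 1294.0000×46/60 = 992.0667 rpm, dir flips to −; running = −992.0667
Stage 2 [43T→87T]: ω = 992.0667×43/87 = 490.3318 rpm, dir flips to +; running = +490.3318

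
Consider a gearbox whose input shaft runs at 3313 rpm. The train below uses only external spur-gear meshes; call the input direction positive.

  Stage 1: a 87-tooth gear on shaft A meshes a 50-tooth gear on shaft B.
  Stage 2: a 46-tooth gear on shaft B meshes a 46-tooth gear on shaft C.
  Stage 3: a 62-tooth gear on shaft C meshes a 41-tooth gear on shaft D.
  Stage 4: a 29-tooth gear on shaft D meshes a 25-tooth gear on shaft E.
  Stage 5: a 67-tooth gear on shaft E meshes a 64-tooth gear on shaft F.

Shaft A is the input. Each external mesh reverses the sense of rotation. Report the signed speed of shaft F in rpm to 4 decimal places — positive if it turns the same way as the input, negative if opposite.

Stage 1 [87T→50T]: ω = 3313.0000×87/50 = 5764.6200 rpm, dir flips to −; running = −5764.6200
Stage 2 [46T→46T]: ω = 5764.6200×46/46 = 5764.6200 rpm, dir flips to +; running = +5764.6200
Stage 3 [62T→41T]: ω = 5764.6200×62/41 = 8717.2302 rpm, dir flips to −; running = −8717.2302
Stage 4 [29T→25T]: ω = 8717.2302×29/25 = 10111.9871 rpm, dir flips to +; running = +10111.9871
Stage 5 [67T→64T]: ω = 10111.9871×67/64 = 10585.9865 rpm, dir flips to −; running = −10585.9865

-10585.9865 rpm (opposite to input, |ω| = 10585.9865 rpm)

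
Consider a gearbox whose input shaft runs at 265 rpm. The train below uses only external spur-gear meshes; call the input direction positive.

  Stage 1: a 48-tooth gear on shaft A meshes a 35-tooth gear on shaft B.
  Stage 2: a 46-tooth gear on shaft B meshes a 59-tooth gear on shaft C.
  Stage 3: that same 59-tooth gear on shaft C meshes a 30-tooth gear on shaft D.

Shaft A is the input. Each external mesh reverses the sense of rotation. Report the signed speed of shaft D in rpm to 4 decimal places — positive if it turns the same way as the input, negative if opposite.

-557.2571 rpm (opposite to input, |ω| = 557.2571 rpm)

Stage 1 [48T→35T]: ω = 265.0000×48/35 = 363.4286 rpm, dir flips to −; running = −363.4286
Stage 2 [46T→59T]: ω = 363.4286×46/59 = 283.3511 rpm, dir flips to +; running = +283.3511
Stage 3 [59T→30T]: ω = 283.3511×59/30 = 557.2571 rpm, dir flips to −; running = −557.2571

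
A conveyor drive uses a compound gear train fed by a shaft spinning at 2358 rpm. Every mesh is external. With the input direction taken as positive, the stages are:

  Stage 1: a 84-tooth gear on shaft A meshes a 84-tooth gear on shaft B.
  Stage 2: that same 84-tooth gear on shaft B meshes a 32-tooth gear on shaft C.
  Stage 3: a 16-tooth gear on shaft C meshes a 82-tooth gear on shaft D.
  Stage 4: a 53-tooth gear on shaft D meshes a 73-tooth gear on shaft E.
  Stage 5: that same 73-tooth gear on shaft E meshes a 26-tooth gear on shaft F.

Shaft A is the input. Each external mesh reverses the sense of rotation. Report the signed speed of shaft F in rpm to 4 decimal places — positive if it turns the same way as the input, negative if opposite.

-2461.9644 rpm (opposite to input, |ω| = 2461.9644 rpm)

Stage 1 [84T→84T]: ω = 2358.0000×84/84 = 2358.0000 rpm, dir flips to −; running = −2358.0000
Stage 2 [84T→32T]: ω = 2358.0000×84/32 = 6189.7500 rpm, dir flips to +; running = +6189.7500
Stage 3 [16T→82T]: ω = 6189.7500×16/82 = 1207.7561 rpm, dir flips to −; running = −1207.7561
Stage 4 [53T→73T]: ω = 1207.7561×53/73 = 876.8640 rpm, dir flips to +; running = +876.8640
Stage 5 [73T→26T]: ω = 876.8640×73/26 = 2461.9644 rpm, dir flips to −; running = −2461.9644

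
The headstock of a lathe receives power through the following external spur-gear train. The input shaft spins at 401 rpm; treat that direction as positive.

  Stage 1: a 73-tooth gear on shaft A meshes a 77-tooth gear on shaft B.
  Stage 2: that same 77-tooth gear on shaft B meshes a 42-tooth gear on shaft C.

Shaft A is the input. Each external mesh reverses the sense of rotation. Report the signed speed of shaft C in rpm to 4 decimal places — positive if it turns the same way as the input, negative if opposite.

Stage 1 [73T→77T]: ω = 401.0000×73/77 = 380.1688 rpm, dir flips to −; running = −380.1688
Stage 2 [77T→42T]: ω = 380.1688×77/42 = 696.9762 rpm, dir flips to +; running = +696.9762

+696.9762 rpm (same as input, |ω| = 696.9762 rpm)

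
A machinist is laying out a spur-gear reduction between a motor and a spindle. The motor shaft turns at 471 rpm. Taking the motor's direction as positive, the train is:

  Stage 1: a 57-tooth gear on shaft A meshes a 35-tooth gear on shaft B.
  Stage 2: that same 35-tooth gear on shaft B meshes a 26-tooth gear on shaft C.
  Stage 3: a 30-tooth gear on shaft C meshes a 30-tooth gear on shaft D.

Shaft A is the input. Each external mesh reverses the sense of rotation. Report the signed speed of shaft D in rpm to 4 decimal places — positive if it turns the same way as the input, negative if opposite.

-1032.5769 rpm (opposite to input, |ω| = 1032.5769 rpm)

Stage 1 [57T→35T]: ω = 471.0000×57/35 = 767.0571 rpm, dir flips to −; running = −767.0571
Stage 2 [35T→26T]: ω = 767.0571×35/26 = 1032.5769 rpm, dir flips to +; running = +1032.5769
Stage 3 [30T→30T]: ω = 1032.5769×30/30 = 1032.5769 rpm, dir flips to −; running = −1032.5769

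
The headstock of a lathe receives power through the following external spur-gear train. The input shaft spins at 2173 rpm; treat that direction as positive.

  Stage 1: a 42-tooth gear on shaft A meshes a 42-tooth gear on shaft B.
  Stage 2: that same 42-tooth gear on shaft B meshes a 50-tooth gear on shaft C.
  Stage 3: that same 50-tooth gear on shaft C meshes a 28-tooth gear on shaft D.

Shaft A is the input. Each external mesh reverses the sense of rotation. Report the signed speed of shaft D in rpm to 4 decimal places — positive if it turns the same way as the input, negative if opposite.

Stage 1 [42T→42T]: ω = 2173.0000×42/42 = 2173.0000 rpm, dir flips to −; running = −2173.0000
Stage 2 [42T→50T]: ω = 2173.0000×42/50 = 1825.3200 rpm, dir flips to +; running = +1825.3200
Stage 3 [50T→28T]: ω = 1825.3200×50/28 = 3259.5000 rpm, dir flips to −; running = −3259.5000

-3259.5000 rpm (opposite to input, |ω| = 3259.5000 rpm)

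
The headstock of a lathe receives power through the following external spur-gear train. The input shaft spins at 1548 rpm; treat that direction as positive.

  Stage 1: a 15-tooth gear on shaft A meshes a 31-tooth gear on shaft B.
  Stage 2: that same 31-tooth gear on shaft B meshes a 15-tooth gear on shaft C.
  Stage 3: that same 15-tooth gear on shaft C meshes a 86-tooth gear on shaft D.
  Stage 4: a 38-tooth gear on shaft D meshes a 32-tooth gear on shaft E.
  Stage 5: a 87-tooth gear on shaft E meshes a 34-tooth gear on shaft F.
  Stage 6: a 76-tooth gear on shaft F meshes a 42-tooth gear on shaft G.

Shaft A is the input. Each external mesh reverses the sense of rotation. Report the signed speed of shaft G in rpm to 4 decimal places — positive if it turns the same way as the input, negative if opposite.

Stage 1 [15T→31T]: ω = 1548.0000×15/31 = 749.0323 rpm, dir flips to −; running = −749.0323
Stage 2 [31T→15T]: ω = 749.0323×31/15 = 1548.0000 rpm, dir flips to +; running = +1548.0000
Stage 3 [15T→86T]: ω = 1548.0000×15/86 = 270.0000 rpm, dir flips to −; running = −270.0000
Stage 4 [38T→32T]: ω = 270.0000×38/32 = 320.6250 rpm, dir flips to +; running = +320.6250
Stage 5 [87T→34T]: ω = 320.6250×87/34 = 820.4228 rpm, dir flips to −; running = −820.4228
Stage 6 [76T→42T]: ω = 820.4228×76/42 = 1484.5746 rpm, dir flips to +; running = +1484.5746

+1484.5746 rpm (same as input, |ω| = 1484.5746 rpm)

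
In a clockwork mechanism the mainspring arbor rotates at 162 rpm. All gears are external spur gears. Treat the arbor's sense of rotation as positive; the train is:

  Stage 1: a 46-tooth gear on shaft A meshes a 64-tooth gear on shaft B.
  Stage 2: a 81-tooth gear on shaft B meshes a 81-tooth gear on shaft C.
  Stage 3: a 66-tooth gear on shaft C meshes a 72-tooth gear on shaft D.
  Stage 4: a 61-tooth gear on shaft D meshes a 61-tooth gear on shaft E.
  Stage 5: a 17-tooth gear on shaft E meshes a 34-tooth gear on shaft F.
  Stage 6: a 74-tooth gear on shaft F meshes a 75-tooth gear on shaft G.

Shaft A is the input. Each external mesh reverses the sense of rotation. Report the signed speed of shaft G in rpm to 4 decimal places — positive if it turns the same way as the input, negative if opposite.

Stage 1 [46T→64T]: ω = 162.0000×46/64 = 116.4375 rpm, dir flips to −; running = −116.4375
Stage 2 [81T→81T]: ω = 116.4375×81/81 = 116.4375 rpm, dir flips to +; running = +116.4375
Stage 3 [66T→72T]: ω = 116.4375×66/72 = 106.7344 rpm, dir flips to −; running = −106.7344
Stage 4 [61T→61T]: ω = 106.7344×61/61 = 106.7344 rpm, dir flips to +; running = +106.7344
Stage 5 [17T→34T]: ω = 106.7344×17/34 = 53.3672 rpm, dir flips to −; running = −53.3672
Stage 6 [74T→75T]: ω = 53.3672×74/75 = 52.6556 rpm, dir flips to +; running = +52.6556

+52.6556 rpm (same as input, |ω| = 52.6556 rpm)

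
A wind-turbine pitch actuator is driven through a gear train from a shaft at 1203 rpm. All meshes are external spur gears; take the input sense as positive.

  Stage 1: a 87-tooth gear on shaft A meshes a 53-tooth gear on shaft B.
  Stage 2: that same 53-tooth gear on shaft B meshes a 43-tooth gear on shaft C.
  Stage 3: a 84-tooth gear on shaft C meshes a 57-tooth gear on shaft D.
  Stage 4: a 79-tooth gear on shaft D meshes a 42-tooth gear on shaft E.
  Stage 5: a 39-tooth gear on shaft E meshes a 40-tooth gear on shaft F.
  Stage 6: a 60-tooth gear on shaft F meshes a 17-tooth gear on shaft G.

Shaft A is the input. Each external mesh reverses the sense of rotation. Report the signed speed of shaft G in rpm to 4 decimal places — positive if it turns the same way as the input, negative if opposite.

+23216.9732 rpm (same as input, |ω| = 23216.9732 rpm)

Stage 1 [87T→53T]: ω = 1203.0000×87/53 = 1974.7358 rpm, dir flips to −; running = −1974.7358
Stage 2 [53T→43T]: ω = 1974.7358×53/43 = 2433.9767 rpm, dir flips to +; running = +2433.9767
Stage 3 [84T→57T]: ω = 2433.9767×84/57 = 3586.9131 rpm, dir flips to −; running = −3586.9131
Stage 4 [79T→42T]: ω = 3586.9131×79/42 = 6746.8127 rpm, dir flips to +; running = +6746.8127
Stage 5 [39T→40T]: ω = 6746.8127×39/40 = 6578.1424 rpm, dir flips to −; running = −6578.1424
Stage 6 [60T→17T]: ω = 6578.1424×60/17 = 23216.9732 rpm, dir flips to +; running = +23216.9732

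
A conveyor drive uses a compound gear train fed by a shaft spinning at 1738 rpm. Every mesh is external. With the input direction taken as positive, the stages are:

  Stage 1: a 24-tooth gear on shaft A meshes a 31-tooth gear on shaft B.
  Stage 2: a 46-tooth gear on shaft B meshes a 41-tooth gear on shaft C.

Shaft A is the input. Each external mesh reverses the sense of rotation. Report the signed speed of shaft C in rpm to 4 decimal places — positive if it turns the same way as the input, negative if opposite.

Stage 1 [24T→31T]: ω = 1738.0000×24/31 = 1345.5484 rpm, dir flips to −; running = −1345.5484
Stage 2 [46T→41T]: ω = 1345.5484×46/41 = 1509.6397 rpm, dir flips to +; running = +1509.6397

+1509.6397 rpm (same as input, |ω| = 1509.6397 rpm)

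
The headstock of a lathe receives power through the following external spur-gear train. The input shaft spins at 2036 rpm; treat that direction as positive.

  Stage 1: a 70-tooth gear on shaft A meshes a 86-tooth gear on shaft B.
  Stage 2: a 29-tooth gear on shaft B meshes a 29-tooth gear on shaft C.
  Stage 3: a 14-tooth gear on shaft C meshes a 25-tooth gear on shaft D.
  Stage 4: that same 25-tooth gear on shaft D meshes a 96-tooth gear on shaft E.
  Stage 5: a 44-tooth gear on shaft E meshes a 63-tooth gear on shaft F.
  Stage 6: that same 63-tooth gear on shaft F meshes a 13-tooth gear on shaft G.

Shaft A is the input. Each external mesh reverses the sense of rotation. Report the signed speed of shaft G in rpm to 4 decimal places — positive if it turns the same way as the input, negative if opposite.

+817.9815 rpm (same as input, |ω| = 817.9815 rpm)

Stage 1 [70T→86T]: ω = 2036.0000×70/86 = 1657.2093 rpm, dir flips to −; running = −1657.2093
Stage 2 [29T→29T]: ω = 1657.2093×29/29 = 1657.2093 rpm, dir flips to +; running = +1657.2093
Stage 3 [14T→25T]: ω = 1657.2093×14/25 = 928.0372 rpm, dir flips to −; running = −928.0372
Stage 4 [25T→96T]: ω = 928.0372×25/96 = 241.6764 rpm, dir flips to +; running = +241.6764
Stage 5 [44T→63T]: ω = 241.6764×44/63 = 168.7898 rpm, dir flips to −; running = −168.7898
Stage 6 [63T→13T]: ω = 168.7898×63/13 = 817.9815 rpm, dir flips to +; running = +817.9815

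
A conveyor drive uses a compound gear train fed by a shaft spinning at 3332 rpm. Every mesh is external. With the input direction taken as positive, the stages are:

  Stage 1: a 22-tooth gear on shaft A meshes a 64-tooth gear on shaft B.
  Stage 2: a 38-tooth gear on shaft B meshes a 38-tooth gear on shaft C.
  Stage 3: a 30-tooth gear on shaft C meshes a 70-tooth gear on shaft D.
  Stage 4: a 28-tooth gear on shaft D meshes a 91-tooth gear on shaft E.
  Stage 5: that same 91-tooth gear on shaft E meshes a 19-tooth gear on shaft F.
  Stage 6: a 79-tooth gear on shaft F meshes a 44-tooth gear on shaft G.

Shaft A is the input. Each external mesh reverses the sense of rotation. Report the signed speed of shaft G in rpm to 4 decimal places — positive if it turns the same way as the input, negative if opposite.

Stage 1 [22T→64T]: ω = 3332.0000×22/64 = 1145.3750 rpm, dir flips to −; running = −1145.3750
Stage 2 [38T→38T]: ω = 1145.3750×38/38 = 1145.3750 rpm, dir flips to +; running = +1145.3750
Stage 3 [30T→70T]: ω = 1145.3750×30/70 = 490.8750 rpm, dir flips to −; running = −490.8750
Stage 4 [28T→91T]: ω = 490.8750×28/91 = 151.0385 rpm, dir flips to +; running = +151.0385
Stage 5 [91T→19T]: ω = 151.0385×91/19 = 723.3947 rpm, dir flips to −; running = −723.3947
Stage 6 [79T→44T]: ω = 723.3947×79/44 = 1298.8224 rpm, dir flips to +; running = +1298.8224

+1298.8224 rpm (same as input, |ω| = 1298.8224 rpm)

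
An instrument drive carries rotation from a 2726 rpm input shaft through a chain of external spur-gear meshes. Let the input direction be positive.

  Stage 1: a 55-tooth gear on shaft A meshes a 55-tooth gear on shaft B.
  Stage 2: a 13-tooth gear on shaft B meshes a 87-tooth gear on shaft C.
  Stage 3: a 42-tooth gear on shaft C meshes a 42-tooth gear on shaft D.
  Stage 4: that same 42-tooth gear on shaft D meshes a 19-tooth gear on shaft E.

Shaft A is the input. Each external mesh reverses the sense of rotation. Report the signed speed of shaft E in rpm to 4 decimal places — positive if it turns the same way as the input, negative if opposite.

Stage 1 [55T→55T]: ω = 2726.0000×55/55 = 2726.0000 rpm, dir flips to −; running = −2726.0000
Stage 2 [13T→87T]: ω = 2726.0000×13/87 = 407.3333 rpm, dir flips to +; running = +407.3333
Stage 3 [42T→42T]: ω = 407.3333×42/42 = 407.3333 rpm, dir flips to −; running = −407.3333
Stage 4 [42T→19T]: ω = 407.3333×42/19 = 900.4211 rpm, dir flips to +; running = +900.4211

+900.4211 rpm (same as input, |ω| = 900.4211 rpm)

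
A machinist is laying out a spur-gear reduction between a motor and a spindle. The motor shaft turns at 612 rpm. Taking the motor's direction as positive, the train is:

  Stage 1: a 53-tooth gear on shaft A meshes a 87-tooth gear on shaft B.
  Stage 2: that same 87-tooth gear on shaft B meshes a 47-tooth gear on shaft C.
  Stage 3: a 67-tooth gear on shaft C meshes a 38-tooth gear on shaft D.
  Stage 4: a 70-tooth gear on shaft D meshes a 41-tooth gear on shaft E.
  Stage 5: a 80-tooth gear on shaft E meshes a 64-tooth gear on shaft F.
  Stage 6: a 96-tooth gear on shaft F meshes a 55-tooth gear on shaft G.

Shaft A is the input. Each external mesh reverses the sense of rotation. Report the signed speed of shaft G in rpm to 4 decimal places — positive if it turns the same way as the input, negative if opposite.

+4532.6625 rpm (same as input, |ω| = 4532.6625 rpm)

Stage 1 [53T→87T]: ω = 612.0000×53/87 = 372.8276 rpm, dir flips to −; running = −372.8276
Stage 2 [87T→47T]: ω = 372.8276×87/47 = 690.1277 rpm, dir flips to +; running = +690.1277
Stage 3 [67T→38T]: ω = 690.1277×67/38 = 1216.8040 rpm, dir flips to −; running = −1216.8040
Stage 4 [70T→41T]: ω = 1216.8040×70/41 = 2077.4703 rpm, dir flips to +; running = +2077.4703
Stage 5 [80T→64T]: ω = 2077.4703×80/64 = 2596.8379 rpm, dir flips to −; running = −2596.8379
Stage 6 [96T→55T]: ω = 2596.8379×96/55 = 4532.6625 rpm, dir flips to +; running = +4532.6625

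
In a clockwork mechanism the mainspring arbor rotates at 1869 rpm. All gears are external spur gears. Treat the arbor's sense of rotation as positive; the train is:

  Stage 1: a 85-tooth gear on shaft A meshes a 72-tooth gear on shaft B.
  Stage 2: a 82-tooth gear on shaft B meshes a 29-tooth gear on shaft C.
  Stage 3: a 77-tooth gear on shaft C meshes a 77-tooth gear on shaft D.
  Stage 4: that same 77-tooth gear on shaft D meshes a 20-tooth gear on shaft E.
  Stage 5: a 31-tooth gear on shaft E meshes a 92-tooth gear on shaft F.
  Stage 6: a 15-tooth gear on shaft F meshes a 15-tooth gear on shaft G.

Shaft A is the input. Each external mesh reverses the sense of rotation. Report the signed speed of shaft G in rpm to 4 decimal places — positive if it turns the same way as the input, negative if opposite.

+8093.6828 rpm (same as input, |ω| = 8093.6828 rpm)

Stage 1 [85T→72T]: ω = 1869.0000×85/72 = 2206.4583 rpm, dir flips to −; running = −2206.4583
Stage 2 [82T→29T]: ω = 2206.4583×82/29 = 6238.9511 rpm, dir flips to +; running = +6238.9511
Stage 3 [77T→77T]: ω = 6238.9511×77/77 = 6238.9511 rpm, dir flips to −; running = −6238.9511
Stage 4 [77T→20T]: ω = 6238.9511×77/20 = 24019.9619 rpm, dir flips to +; running = +24019.9619
Stage 5 [31T→92T]: ω = 24019.9619×31/92 = 8093.6828 rpm, dir flips to −; running = −8093.6828
Stage 6 [15T→15T]: ω = 8093.6828×15/15 = 8093.6828 rpm, dir flips to +; running = +8093.6828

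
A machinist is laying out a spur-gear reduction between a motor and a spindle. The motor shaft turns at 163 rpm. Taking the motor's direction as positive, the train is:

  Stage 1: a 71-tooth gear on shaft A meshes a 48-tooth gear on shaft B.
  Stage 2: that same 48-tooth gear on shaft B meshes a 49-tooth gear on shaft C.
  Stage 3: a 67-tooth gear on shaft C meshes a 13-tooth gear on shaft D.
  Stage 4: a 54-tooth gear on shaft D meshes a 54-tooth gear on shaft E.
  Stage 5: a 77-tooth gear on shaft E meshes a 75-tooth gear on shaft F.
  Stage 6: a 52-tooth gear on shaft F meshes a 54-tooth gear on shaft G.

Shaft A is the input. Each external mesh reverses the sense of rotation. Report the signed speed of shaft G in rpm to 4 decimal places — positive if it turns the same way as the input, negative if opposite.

+1203.4287 rpm (same as input, |ω| = 1203.4287 rpm)

Stage 1 [71T→48T]: ω = 163.0000×71/48 = 241.1042 rpm, dir flips to −; running = −241.1042
Stage 2 [48T→49T]: ω = 241.1042×48/49 = 236.1837 rpm, dir flips to +; running = +236.1837
Stage 3 [67T→13T]: ω = 236.1837×67/13 = 1217.2543 rpm, dir flips to −; running = −1217.2543
Stage 4 [54T→54T]: ω = 1217.2543×54/54 = 1217.2543 rpm, dir flips to +; running = +1217.2543
Stage 5 [77T→75T]: ω = 1217.2543×77/75 = 1249.7144 rpm, dir flips to −; running = −1249.7144
Stage 6 [52T→54T]: ω = 1249.7144×52/54 = 1203.4287 rpm, dir flips to +; running = +1203.4287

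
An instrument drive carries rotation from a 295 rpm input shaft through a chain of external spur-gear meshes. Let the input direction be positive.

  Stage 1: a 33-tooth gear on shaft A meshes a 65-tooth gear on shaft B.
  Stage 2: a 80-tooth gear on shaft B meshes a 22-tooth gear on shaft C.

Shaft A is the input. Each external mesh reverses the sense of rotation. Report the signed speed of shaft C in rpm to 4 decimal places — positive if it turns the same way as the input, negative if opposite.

Stage 1 [33T→65T]: ω = 295.0000×33/65 = 149.7692 rpm, dir flips to −; running = −149.7692
Stage 2 [80T→22T]: ω = 149.7692×80/22 = 544.6154 rpm, dir flips to +; running = +544.6154

+544.6154 rpm (same as input, |ω| = 544.6154 rpm)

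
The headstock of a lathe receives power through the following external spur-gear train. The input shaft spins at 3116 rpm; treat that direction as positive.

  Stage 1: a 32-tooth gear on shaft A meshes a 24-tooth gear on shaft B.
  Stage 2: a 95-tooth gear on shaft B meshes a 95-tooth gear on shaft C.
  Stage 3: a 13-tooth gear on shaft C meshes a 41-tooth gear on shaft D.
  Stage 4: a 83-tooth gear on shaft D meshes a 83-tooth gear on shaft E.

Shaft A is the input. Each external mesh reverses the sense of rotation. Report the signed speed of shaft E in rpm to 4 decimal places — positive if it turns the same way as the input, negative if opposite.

Stage 1 [32T→24T]: ω = 3116.0000×32/24 = 4154.6667 rpm, dir flips to −; running = −4154.6667
Stage 2 [95T→95T]: ω = 4154.6667×95/95 = 4154.6667 rpm, dir flips to +; running = +4154.6667
Stage 3 [13T→41T]: ω = 4154.6667×13/41 = 1317.3333 rpm, dir flips to −; running = −1317.3333
Stage 4 [83T→83T]: ω = 1317.3333×83/83 = 1317.3333 rpm, dir flips to +; running = +1317.3333

+1317.3333 rpm (same as input, |ω| = 1317.3333 rpm)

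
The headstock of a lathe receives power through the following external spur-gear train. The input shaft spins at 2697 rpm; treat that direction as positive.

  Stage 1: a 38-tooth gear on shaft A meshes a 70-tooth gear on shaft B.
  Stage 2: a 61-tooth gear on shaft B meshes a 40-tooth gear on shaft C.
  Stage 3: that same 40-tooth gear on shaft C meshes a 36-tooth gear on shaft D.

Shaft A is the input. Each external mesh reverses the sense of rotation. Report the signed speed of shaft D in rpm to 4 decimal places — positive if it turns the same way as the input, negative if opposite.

-2480.8119 rpm (opposite to input, |ω| = 2480.8119 rpm)

Stage 1 [38T→70T]: ω = 2697.0000×38/70 = 1464.0857 rpm, dir flips to −; running = −1464.0857
Stage 2 [61T→40T]: ω = 1464.0857×61/40 = 2232.7307 rpm, dir flips to +; running = +2232.7307
Stage 3 [40T→36T]: ω = 2232.7307×40/36 = 2480.8119 rpm, dir flips to −; running = −2480.8119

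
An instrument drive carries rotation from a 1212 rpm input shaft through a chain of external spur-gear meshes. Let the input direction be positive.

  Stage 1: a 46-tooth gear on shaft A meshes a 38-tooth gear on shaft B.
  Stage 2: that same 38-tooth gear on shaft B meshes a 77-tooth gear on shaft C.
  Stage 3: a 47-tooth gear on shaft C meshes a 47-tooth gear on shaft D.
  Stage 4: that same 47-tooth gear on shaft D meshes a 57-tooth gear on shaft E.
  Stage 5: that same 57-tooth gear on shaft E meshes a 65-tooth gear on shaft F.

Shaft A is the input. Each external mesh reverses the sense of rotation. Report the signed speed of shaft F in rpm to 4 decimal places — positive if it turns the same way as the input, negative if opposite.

-523.5453 rpm (opposite to input, |ω| = 523.5453 rpm)

Stage 1 [46T→38T]: ω = 1212.0000×46/38 = 1467.1579 rpm, dir flips to −; running = −1467.1579
Stage 2 [38T→77T]: ω = 1467.1579×38/77 = 724.0519 rpm, dir flips to +; running = +724.0519
Stage 3 [47T→47T]: ω = 724.0519×47/47 = 724.0519 rpm, dir flips to −; running = −724.0519
Stage 4 [47T→57T]: ω = 724.0519×47/57 = 597.0253 rpm, dir flips to +; running = +597.0253
Stage 5 [57T→65T]: ω = 597.0253×57/65 = 523.5453 rpm, dir flips to −; running = −523.5453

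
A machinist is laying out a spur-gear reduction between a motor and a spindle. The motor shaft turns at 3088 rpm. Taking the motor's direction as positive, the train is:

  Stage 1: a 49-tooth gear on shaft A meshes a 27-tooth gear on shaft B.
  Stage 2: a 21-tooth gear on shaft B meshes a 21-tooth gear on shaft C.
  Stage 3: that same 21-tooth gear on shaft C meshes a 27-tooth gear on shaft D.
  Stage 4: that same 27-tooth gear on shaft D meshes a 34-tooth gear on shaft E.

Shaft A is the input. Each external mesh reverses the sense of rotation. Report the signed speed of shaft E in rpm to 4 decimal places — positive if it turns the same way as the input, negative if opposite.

Stage 1 [49T→27T]: ω = 3088.0000×49/27 = 5604.1481 rpm, dir flips to −; running = −5604.1481
Stage 2 [21T→21T]: ω = 5604.1481×21/21 = 5604.1481 rpm, dir flips to +; running = +5604.1481
Stage 3 [21T→27T]: ω = 5604.1481×21/27 = 4358.7819 rpm, dir flips to −; running = −4358.7819
Stage 4 [27T→34T]: ω = 4358.7819×27/34 = 3461.3856 rpm, dir flips to +; running = +3461.3856

+3461.3856 rpm (same as input, |ω| = 3461.3856 rpm)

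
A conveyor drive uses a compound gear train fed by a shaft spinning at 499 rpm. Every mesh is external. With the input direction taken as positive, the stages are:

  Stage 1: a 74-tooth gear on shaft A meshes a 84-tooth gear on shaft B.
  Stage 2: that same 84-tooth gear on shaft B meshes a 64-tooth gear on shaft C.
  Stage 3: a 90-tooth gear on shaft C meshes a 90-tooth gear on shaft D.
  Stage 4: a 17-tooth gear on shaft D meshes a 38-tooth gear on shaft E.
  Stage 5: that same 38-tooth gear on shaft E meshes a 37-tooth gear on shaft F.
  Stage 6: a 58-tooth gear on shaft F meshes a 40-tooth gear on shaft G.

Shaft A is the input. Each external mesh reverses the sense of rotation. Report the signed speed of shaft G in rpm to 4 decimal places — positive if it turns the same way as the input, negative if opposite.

+384.3859 rpm (same as input, |ω| = 384.3859 rpm)

Stage 1 [74T→84T]: ω = 499.0000×74/84 = 439.5952 rpm, dir flips to −; running = −439.5952
Stage 2 [84T→64T]: ω = 439.5952×84/64 = 576.9688 rpm, dir flips to +; running = +576.9688
Stage 3 [90T→90T]: ω = 576.9688×90/90 = 576.9688 rpm, dir flips to −; running = −576.9688
Stage 4 [17T→38T]: ω = 576.9688×17/38 = 258.1176 rpm, dir flips to +; running = +258.1176
Stage 5 [38T→37T]: ω = 258.1176×38/37 = 265.0938 rpm, dir flips to −; running = −265.0938
Stage 6 [58T→40T]: ω = 265.0938×58/40 = 384.3859 rpm, dir flips to +; running = +384.3859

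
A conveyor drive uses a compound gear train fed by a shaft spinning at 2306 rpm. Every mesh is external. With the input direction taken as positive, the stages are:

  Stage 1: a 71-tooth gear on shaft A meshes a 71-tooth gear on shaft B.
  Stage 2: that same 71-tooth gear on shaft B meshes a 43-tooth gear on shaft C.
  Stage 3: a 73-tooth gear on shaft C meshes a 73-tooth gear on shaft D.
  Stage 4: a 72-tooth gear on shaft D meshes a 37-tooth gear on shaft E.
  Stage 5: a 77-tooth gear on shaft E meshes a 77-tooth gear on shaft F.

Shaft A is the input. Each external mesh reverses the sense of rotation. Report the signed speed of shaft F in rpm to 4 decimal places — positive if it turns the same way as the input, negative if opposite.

-7409.3476 rpm (opposite to input, |ω| = 7409.3476 rpm)

Stage 1 [71T→71T]: ω = 2306.0000×71/71 = 2306.0000 rpm, dir flips to −; running = −2306.0000
Stage 2 [71T→43T]: ω = 2306.0000×71/43 = 3807.5814 rpm, dir flips to +; running = +3807.5814
Stage 3 [73T→73T]: ω = 3807.5814×73/73 = 3807.5814 rpm, dir flips to −; running = −3807.5814
Stage 4 [72T→37T]: ω = 3807.5814×72/37 = 7409.3476 rpm, dir flips to +; running = +7409.3476
Stage 5 [77T→77T]: ω = 7409.3476×77/77 = 7409.3476 rpm, dir flips to −; running = −7409.3476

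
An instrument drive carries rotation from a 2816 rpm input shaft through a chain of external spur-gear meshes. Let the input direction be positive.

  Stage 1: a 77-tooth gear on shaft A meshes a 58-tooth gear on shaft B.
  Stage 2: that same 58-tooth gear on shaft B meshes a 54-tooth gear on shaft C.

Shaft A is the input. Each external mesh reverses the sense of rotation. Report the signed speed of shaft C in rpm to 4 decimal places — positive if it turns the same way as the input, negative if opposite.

Stage 1 [77T→58T]: ω = 2816.0000×77/58 = 3738.4828 rpm, dir flips to −; running = −3738.4828
Stage 2 [58T→54T]: ω = 3738.4828×58/54 = 4015.4074 rpm, dir flips to +; running = +4015.4074

+4015.4074 rpm (same as input, |ω| = 4015.4074 rpm)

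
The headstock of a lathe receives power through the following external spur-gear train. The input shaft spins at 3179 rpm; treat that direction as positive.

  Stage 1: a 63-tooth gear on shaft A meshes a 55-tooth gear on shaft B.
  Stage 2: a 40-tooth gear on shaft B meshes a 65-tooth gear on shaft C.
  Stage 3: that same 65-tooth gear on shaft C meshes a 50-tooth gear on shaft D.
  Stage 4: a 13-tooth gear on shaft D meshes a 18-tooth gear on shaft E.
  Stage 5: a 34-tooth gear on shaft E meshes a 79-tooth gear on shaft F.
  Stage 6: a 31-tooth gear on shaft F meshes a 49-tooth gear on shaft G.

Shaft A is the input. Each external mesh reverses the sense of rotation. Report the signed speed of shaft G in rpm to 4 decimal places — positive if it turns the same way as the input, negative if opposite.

+572.8576 rpm (same as input, |ω| = 572.8576 rpm)

Stage 1 [63T→55T]: ω = 3179.0000×63/55 = 3641.4000 rpm, dir flips to −; running = −3641.4000
Stage 2 [40T→65T]: ω = 3641.4000×40/65 = 2240.8615 rpm, dir flips to +; running = +2240.8615
Stage 3 [65T→50T]: ω = 2240.8615×65/50 = 2913.1200 rpm, dir flips to −; running = −2913.1200
Stage 4 [13T→18T]: ω = 2913.1200×13/18 = 2103.9200 rpm, dir flips to +; running = +2103.9200
Stage 5 [34T→79T]: ω = 2103.9200×34/79 = 905.4846 rpm, dir flips to −; running = −905.4846
Stage 6 [31T→49T]: ω = 905.4846×31/49 = 572.8576 rpm, dir flips to +; running = +572.8576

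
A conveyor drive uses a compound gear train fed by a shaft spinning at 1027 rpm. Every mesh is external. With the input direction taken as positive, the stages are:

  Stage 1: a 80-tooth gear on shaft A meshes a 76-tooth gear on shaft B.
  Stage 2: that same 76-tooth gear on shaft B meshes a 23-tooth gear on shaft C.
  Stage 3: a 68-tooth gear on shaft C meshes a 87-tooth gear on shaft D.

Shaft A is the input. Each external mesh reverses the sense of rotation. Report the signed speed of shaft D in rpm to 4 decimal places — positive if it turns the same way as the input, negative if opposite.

-2792.0440 rpm (opposite to input, |ω| = 2792.0440 rpm)

Stage 1 [80T→76T]: ω = 1027.0000×80/76 = 1081.0526 rpm, dir flips to −; running = −1081.0526
Stage 2 [76T→23T]: ω = 1081.0526×76/23 = 3572.1739 rpm, dir flips to +; running = +3572.1739
Stage 3 [68T→87T]: ω = 3572.1739×68/87 = 2792.0440 rpm, dir flips to −; running = −2792.0440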